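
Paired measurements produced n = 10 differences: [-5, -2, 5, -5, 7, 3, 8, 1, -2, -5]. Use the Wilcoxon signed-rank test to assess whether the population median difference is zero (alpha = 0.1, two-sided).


Step 1: Drop any zero differences (none here) and take |d_i|.
|d| = [5, 2, 5, 5, 7, 3, 8, 1, 2, 5]
Step 2: Midrank |d_i| (ties get averaged ranks).
ranks: |5|->6.5, |2|->2.5, |5|->6.5, |5|->6.5, |7|->9, |3|->4, |8|->10, |1|->1, |2|->2.5, |5|->6.5
Step 3: Attach original signs; sum ranks with positive sign and with negative sign.
W+ = 6.5 + 9 + 4 + 10 + 1 = 30.5
W- = 6.5 + 2.5 + 6.5 + 2.5 + 6.5 = 24.5
(Check: W+ + W- = 55 should equal n(n+1)/2 = 55.)
Step 4: Test statistic W = min(W+, W-) = 24.5.
Step 5: Ties in |d|, so use the tie-corrected normal approximation.
        E[W] = n(n+1)/4 = 10*11/4 = 27.5.
        Tie groups: |d|=2 (t=2), |d|=5 (t=4); sum(t^3 - t) = 66.
        Var[W] = n(n+1)(2n+1)/24 - sum(t^3-t)/48 = 2310/24 - 66/48 = 94.875.
        z = (W - E[W]) / sqrt(Var[W]) = (24.5 - 27.5) / 9.7404 = -0.3080.
        Two-sided p = 2*Phi(z) = 0.758085.
Step 6: alpha = 0.1. fail to reject H0.

W+ = 30.5, W- = 24.5, W = min = 24.5, p = 0.758085, fail to reject H0.


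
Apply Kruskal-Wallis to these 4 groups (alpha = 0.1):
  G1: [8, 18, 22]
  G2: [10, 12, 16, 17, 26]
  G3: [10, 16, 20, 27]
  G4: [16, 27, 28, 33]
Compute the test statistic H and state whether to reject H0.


Step 1: Combine all N = 16 observations and assign midranks.
sorted (value, group, rank): (8,G1,1), (10,G2,2.5), (10,G3,2.5), (12,G2,4), (16,G2,6), (16,G3,6), (16,G4,6), (17,G2,8), (18,G1,9), (20,G3,10), (22,G1,11), (26,G2,12), (27,G3,13.5), (27,G4,13.5), (28,G4,15), (33,G4,16)
Step 2: Sum ranks within each group.
R_1 = 21 (n_1 = 3)
R_2 = 32.5 (n_2 = 5)
R_3 = 32 (n_3 = 4)
R_4 = 50.5 (n_4 = 4)
Step 3: H = 12/(N(N+1)) * sum(R_i^2/n_i) - 3(N+1)
     = 12/(16*17) * (21^2/3 + 32.5^2/5 + 32^2/4 + 50.5^2/4) - 3*17
     = 0.044118 * 1251.81 - 51
     = 4.227022.
Step 4: Ties present; correction factor C = 1 - 36/(16^3 - 16) = 0.991176. Corrected H = 4.227022 / 0.991176 = 4.264651.
Step 5: Under H0, H ~ chi^2(3); p-value = 0.234268.
Step 6: alpha = 0.1. fail to reject H0.

H = 4.2647, df = 3, p = 0.234268, fail to reject H0.


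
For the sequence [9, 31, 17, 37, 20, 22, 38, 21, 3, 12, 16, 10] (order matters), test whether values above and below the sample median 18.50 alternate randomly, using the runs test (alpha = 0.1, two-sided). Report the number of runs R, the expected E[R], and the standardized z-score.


Step 1: Compute median = 18.50; label A = above, B = below.
Labels in order: BABAAAAABBBB  (n_A = 6, n_B = 6)
Step 2: Count runs R = 5.
Step 3: Under H0 (random ordering), E[R] = 2*n_A*n_B/(n_A+n_B) + 1 = 2*6*6/12 + 1 = 7.0000.
        Var[R] = 2*n_A*n_B*(2*n_A*n_B - n_A - n_B) / ((n_A+n_B)^2 * (n_A+n_B-1)) = 4320/1584 = 2.7273.
        SD[R] = 1.6514.
Step 4: Continuity-corrected z = (R + 0.5 - E[R]) / SD[R] = (5 + 0.5 - 7.0000) / 1.6514 = -0.9083.
Step 5: Two-sided p-value via normal approximation = 2*(1 - Phi(|z|)) = 0.363722.
Step 6: alpha = 0.1. fail to reject H0.

R = 5, z = -0.9083, p = 0.363722, fail to reject H0.


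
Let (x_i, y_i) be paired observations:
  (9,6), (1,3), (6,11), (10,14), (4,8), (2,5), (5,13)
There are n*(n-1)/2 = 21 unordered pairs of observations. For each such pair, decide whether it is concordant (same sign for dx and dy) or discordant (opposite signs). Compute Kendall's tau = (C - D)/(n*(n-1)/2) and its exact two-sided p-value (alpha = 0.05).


Step 1: Enumerate the 21 unordered pairs (i,j) with i<j and classify each by sign(x_j-x_i) * sign(y_j-y_i).
  (1,2):dx=-8,dy=-3->C; (1,3):dx=-3,dy=+5->D; (1,4):dx=+1,dy=+8->C; (1,5):dx=-5,dy=+2->D
  (1,6):dx=-7,dy=-1->C; (1,7):dx=-4,dy=+7->D; (2,3):dx=+5,dy=+8->C; (2,4):dx=+9,dy=+11->C
  (2,5):dx=+3,dy=+5->C; (2,6):dx=+1,dy=+2->C; (2,7):dx=+4,dy=+10->C; (3,4):dx=+4,dy=+3->C
  (3,5):dx=-2,dy=-3->C; (3,6):dx=-4,dy=-6->C; (3,7):dx=-1,dy=+2->D; (4,5):dx=-6,dy=-6->C
  (4,6):dx=-8,dy=-9->C; (4,7):dx=-5,dy=-1->C; (5,6):dx=-2,dy=-3->C; (5,7):dx=+1,dy=+5->C
  (6,7):dx=+3,dy=+8->C
Step 2: C = 17, D = 4, total pairs = 21.
Step 3: tau = (C - D)/(n(n-1)/2) = (17 - 4)/21 = 0.619048.
Step 4: Exact two-sided p-value (enumerate n! = 5040 permutations of y under H0): p = 0.069048.
Step 5: alpha = 0.05. fail to reject H0.

tau_b = 0.6190 (C=17, D=4), p = 0.069048, fail to reject H0.


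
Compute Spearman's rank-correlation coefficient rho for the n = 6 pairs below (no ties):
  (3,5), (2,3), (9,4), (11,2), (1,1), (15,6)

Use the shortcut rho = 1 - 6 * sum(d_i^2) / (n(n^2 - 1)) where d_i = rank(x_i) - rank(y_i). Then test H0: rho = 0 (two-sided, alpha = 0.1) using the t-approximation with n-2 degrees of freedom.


Step 1: Rank x and y separately (midranks; no ties here).
rank(x): 3->3, 2->2, 9->4, 11->5, 1->1, 15->6
rank(y): 5->5, 3->3, 4->4, 2->2, 1->1, 6->6
Step 2: d_i = R_x(i) - R_y(i); compute d_i^2.
  (3-5)^2=4, (2-3)^2=1, (4-4)^2=0, (5-2)^2=9, (1-1)^2=0, (6-6)^2=0
sum(d^2) = 14.
Step 3: rho = 1 - 6*14 / (6*(6^2 - 1)) = 1 - 84/210 = 0.600000.
Step 4: Under H0, t = rho * sqrt((n-2)/(1-rho^2)) = 1.5000 ~ t(4).
Step 5: Two-sided p-value from the t-distribution with 4 df = 0.208000.
Step 6: alpha = 0.1. fail to reject H0.

rho = 0.6000, p = 0.208000, fail to reject H0 at alpha = 0.1.


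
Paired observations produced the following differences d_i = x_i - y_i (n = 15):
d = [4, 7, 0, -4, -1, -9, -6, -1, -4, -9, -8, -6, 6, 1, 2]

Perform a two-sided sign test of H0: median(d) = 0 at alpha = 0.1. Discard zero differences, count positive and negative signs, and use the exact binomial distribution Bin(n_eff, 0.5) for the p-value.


Step 1: Discard zero differences. Original n = 15; n_eff = number of nonzero differences = 14.
Nonzero differences (with sign): +4, +7, -4, -1, -9, -6, -1, -4, -9, -8, -6, +6, +1, +2
Step 2: Count signs: positive = 5, negative = 9.
Step 3: Under H0: P(positive) = 0.5, so the number of positives S ~ Bin(14, 0.5).
Step 4: Two-sided exact p-value = sum of Bin(14,0.5) probabilities at or below the observed probability = 0.423950.
Step 5: alpha = 0.1. fail to reject H0.

n_eff = 14, pos = 5, neg = 9, p = 0.423950, fail to reject H0.


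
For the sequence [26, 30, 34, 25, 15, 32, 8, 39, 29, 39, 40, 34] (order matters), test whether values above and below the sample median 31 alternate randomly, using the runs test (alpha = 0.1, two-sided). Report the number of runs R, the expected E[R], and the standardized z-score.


Step 1: Compute median = 31; label A = above, B = below.
Labels in order: BBABBABABAAA  (n_A = 6, n_B = 6)
Step 2: Count runs R = 8.
Step 3: Under H0 (random ordering), E[R] = 2*n_A*n_B/(n_A+n_B) + 1 = 2*6*6/12 + 1 = 7.0000.
        Var[R] = 2*n_A*n_B*(2*n_A*n_B - n_A - n_B) / ((n_A+n_B)^2 * (n_A+n_B-1)) = 4320/1584 = 2.7273.
        SD[R] = 1.6514.
Step 4: Continuity-corrected z = (R - 0.5 - E[R]) / SD[R] = (8 - 0.5 - 7.0000) / 1.6514 = 0.3028.
Step 5: Two-sided p-value via normal approximation = 2*(1 - Phi(|z|)) = 0.762069.
Step 6: alpha = 0.1. fail to reject H0.

R = 8, z = 0.3028, p = 0.762069, fail to reject H0.


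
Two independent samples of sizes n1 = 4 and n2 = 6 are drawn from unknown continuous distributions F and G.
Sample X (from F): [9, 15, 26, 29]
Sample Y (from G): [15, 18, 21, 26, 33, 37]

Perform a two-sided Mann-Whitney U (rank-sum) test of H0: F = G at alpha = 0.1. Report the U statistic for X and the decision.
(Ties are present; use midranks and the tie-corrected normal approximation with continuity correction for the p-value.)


Step 1: Combine and sort all 10 observations; assign midranks.
sorted (value, group): (9,X), (15,X), (15,Y), (18,Y), (21,Y), (26,X), (26,Y), (29,X), (33,Y), (37,Y)
ranks: 9->1, 15->2.5, 15->2.5, 18->4, 21->5, 26->6.5, 26->6.5, 29->8, 33->9, 37->10
Step 2: Rank sum for X: R1 = 1 + 2.5 + 6.5 + 8 = 18.
Step 3: U_X = R1 - n1(n1+1)/2 = 18 - 4*5/2 = 18 - 10 = 8.
       U_Y = n1*n2 - U_X = 24 - 8 = 16.
Step 4: Ties are present, so use the tie-corrected normal approximation (with continuity correction) for the p-value.
Step 5: p-value = 0.452793; compare to alpha = 0.1. fail to reject H0.

U_X = 8, p = 0.452793, fail to reject H0 at alpha = 0.1.


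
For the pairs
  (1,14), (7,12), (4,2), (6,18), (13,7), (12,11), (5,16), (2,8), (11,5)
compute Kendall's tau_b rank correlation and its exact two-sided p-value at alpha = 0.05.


Step 1: Enumerate the 36 unordered pairs (i,j) with i<j and classify each by sign(x_j-x_i) * sign(y_j-y_i).
  (1,2):dx=+6,dy=-2->D; (1,3):dx=+3,dy=-12->D; (1,4):dx=+5,dy=+4->C; (1,5):dx=+12,dy=-7->D
  (1,6):dx=+11,dy=-3->D; (1,7):dx=+4,dy=+2->C; (1,8):dx=+1,dy=-6->D; (1,9):dx=+10,dy=-9->D
  (2,3):dx=-3,dy=-10->C; (2,4):dx=-1,dy=+6->D; (2,5):dx=+6,dy=-5->D; (2,6):dx=+5,dy=-1->D
  (2,7):dx=-2,dy=+4->D; (2,8):dx=-5,dy=-4->C; (2,9):dx=+4,dy=-7->D; (3,4):dx=+2,dy=+16->C
  (3,5):dx=+9,dy=+5->C; (3,6):dx=+8,dy=+9->C; (3,7):dx=+1,dy=+14->C; (3,8):dx=-2,dy=+6->D
  (3,9):dx=+7,dy=+3->C; (4,5):dx=+7,dy=-11->D; (4,6):dx=+6,dy=-7->D; (4,7):dx=-1,dy=-2->C
  (4,8):dx=-4,dy=-10->C; (4,9):dx=+5,dy=-13->D; (5,6):dx=-1,dy=+4->D; (5,7):dx=-8,dy=+9->D
  (5,8):dx=-11,dy=+1->D; (5,9):dx=-2,dy=-2->C; (6,7):dx=-7,dy=+5->D; (6,8):dx=-10,dy=-3->C
  (6,9):dx=-1,dy=-6->C; (7,8):dx=-3,dy=-8->C; (7,9):dx=+6,dy=-11->D; (8,9):dx=+9,dy=-3->D
Step 2: C = 15, D = 21, total pairs = 36.
Step 3: tau = (C - D)/(n(n-1)/2) = (15 - 21)/36 = -0.166667.
Step 4: Exact two-sided p-value (enumerate n! = 362880 permutations of y under H0): p = 0.612202.
Step 5: alpha = 0.05. fail to reject H0.

tau_b = -0.1667 (C=15, D=21), p = 0.612202, fail to reject H0.


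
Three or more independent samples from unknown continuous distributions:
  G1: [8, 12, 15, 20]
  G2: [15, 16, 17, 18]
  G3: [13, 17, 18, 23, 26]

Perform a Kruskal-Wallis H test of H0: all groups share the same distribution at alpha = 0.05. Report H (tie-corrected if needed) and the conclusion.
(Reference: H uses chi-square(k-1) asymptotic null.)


Step 1: Combine all N = 13 observations and assign midranks.
sorted (value, group, rank): (8,G1,1), (12,G1,2), (13,G3,3), (15,G1,4.5), (15,G2,4.5), (16,G2,6), (17,G2,7.5), (17,G3,7.5), (18,G2,9.5), (18,G3,9.5), (20,G1,11), (23,G3,12), (26,G3,13)
Step 2: Sum ranks within each group.
R_1 = 18.5 (n_1 = 4)
R_2 = 27.5 (n_2 = 4)
R_3 = 45 (n_3 = 5)
Step 3: H = 12/(N(N+1)) * sum(R_i^2/n_i) - 3(N+1)
     = 12/(13*14) * (18.5^2/4 + 27.5^2/4 + 45^2/5) - 3*14
     = 0.065934 * 679.625 - 42
     = 2.810440.
Step 4: Ties present; correction factor C = 1 - 18/(13^3 - 13) = 0.991758. Corrected H = 2.810440 / 0.991758 = 2.833795.
Step 5: Under H0, H ~ chi^2(2); p-value = 0.242465.
Step 6: alpha = 0.05. fail to reject H0.

H = 2.8338, df = 2, p = 0.242465, fail to reject H0.


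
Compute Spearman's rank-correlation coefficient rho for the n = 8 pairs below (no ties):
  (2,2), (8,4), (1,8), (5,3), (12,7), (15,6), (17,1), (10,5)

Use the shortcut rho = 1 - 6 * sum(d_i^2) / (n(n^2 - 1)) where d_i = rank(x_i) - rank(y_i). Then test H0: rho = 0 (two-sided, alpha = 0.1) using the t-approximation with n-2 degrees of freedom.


Step 1: Rank x and y separately (midranks; no ties here).
rank(x): 2->2, 8->4, 1->1, 5->3, 12->6, 15->7, 17->8, 10->5
rank(y): 2->2, 4->4, 8->8, 3->3, 7->7, 6->6, 1->1, 5->5
Step 2: d_i = R_x(i) - R_y(i); compute d_i^2.
  (2-2)^2=0, (4-4)^2=0, (1-8)^2=49, (3-3)^2=0, (6-7)^2=1, (7-6)^2=1, (8-1)^2=49, (5-5)^2=0
sum(d^2) = 100.
Step 3: rho = 1 - 6*100 / (8*(8^2 - 1)) = 1 - 600/504 = -0.190476.
Step 4: Under H0, t = rho * sqrt((n-2)/(1-rho^2)) = -0.4753 ~ t(6).
Step 5: Two-sided p-value from the t-distribution with 6 df = 0.651401.
Step 6: alpha = 0.1. fail to reject H0.

rho = -0.1905, p = 0.651401, fail to reject H0 at alpha = 0.1.


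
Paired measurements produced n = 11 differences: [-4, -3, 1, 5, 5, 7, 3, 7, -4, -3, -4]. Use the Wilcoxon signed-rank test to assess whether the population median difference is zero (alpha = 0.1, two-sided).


Step 1: Drop any zero differences (none here) and take |d_i|.
|d| = [4, 3, 1, 5, 5, 7, 3, 7, 4, 3, 4]
Step 2: Midrank |d_i| (ties get averaged ranks).
ranks: |4|->6, |3|->3, |1|->1, |5|->8.5, |5|->8.5, |7|->10.5, |3|->3, |7|->10.5, |4|->6, |3|->3, |4|->6
Step 3: Attach original signs; sum ranks with positive sign and with negative sign.
W+ = 1 + 8.5 + 8.5 + 10.5 + 3 + 10.5 = 42
W- = 6 + 3 + 6 + 3 + 6 = 24
(Check: W+ + W- = 66 should equal n(n+1)/2 = 66.)
Step 4: Test statistic W = min(W+, W-) = 24.
Step 5: Ties in |d|, so use the tie-corrected normal approximation.
        E[W] = n(n+1)/4 = 11*12/4 = 33.
        Tie groups: |d|=3 (t=3), |d|=4 (t=3), |d|=5 (t=2), |d|=7 (t=2); sum(t^3 - t) = 60.
        Var[W] = n(n+1)(2n+1)/24 - sum(t^3-t)/48 = 3036/24 - 60/48 = 125.25.
        z = (W - E[W]) / sqrt(Var[W]) = (24 - 33) / 11.1915 = -0.8042.
        Two-sided p = 2*Phi(z) = 0.421293.
Step 6: alpha = 0.1. fail to reject H0.

W+ = 42, W- = 24, W = min = 24, p = 0.421293, fail to reject H0.


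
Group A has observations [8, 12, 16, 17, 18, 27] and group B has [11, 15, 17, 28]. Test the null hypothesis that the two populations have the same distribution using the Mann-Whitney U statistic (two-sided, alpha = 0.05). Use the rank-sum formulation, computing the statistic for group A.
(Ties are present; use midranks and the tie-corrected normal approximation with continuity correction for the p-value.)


Step 1: Combine and sort all 10 observations; assign midranks.
sorted (value, group): (8,X), (11,Y), (12,X), (15,Y), (16,X), (17,X), (17,Y), (18,X), (27,X), (28,Y)
ranks: 8->1, 11->2, 12->3, 15->4, 16->5, 17->6.5, 17->6.5, 18->8, 27->9, 28->10
Step 2: Rank sum for X: R1 = 1 + 3 + 5 + 6.5 + 8 + 9 = 32.5.
Step 3: U_X = R1 - n1(n1+1)/2 = 32.5 - 6*7/2 = 32.5 - 21 = 11.5.
       U_Y = n1*n2 - U_X = 24 - 11.5 = 12.5.
Step 4: Ties are present, so use the tie-corrected normal approximation (with continuity correction) for the p-value.
Step 5: p-value = 1.000000; compare to alpha = 0.05. fail to reject H0.

U_X = 11.5, p = 1.000000, fail to reject H0 at alpha = 0.05.


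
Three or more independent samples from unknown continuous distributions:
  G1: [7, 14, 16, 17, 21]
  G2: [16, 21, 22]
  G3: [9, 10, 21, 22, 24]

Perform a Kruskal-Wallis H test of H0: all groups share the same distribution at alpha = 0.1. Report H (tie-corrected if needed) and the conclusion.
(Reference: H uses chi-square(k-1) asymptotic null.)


Step 1: Combine all N = 13 observations and assign midranks.
sorted (value, group, rank): (7,G1,1), (9,G3,2), (10,G3,3), (14,G1,4), (16,G1,5.5), (16,G2,5.5), (17,G1,7), (21,G1,9), (21,G2,9), (21,G3,9), (22,G2,11.5), (22,G3,11.5), (24,G3,13)
Step 2: Sum ranks within each group.
R_1 = 26.5 (n_1 = 5)
R_2 = 26 (n_2 = 3)
R_3 = 38.5 (n_3 = 5)
Step 3: H = 12/(N(N+1)) * sum(R_i^2/n_i) - 3(N+1)
     = 12/(13*14) * (26.5^2/5 + 26^2/3 + 38.5^2/5) - 3*14
     = 0.065934 * 662.233 - 42
     = 1.663736.
Step 4: Ties present; correction factor C = 1 - 36/(13^3 - 13) = 0.983516. Corrected H = 1.663736 / 0.983516 = 1.691620.
Step 5: Under H0, H ~ chi^2(2); p-value = 0.429210.
Step 6: alpha = 0.1. fail to reject H0.

H = 1.6916, df = 2, p = 0.429210, fail to reject H0.


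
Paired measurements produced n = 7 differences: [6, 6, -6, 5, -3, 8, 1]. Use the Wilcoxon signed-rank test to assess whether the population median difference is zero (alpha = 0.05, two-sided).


Step 1: Drop any zero differences (none here) and take |d_i|.
|d| = [6, 6, 6, 5, 3, 8, 1]
Step 2: Midrank |d_i| (ties get averaged ranks).
ranks: |6|->5, |6|->5, |6|->5, |5|->3, |3|->2, |8|->7, |1|->1
Step 3: Attach original signs; sum ranks with positive sign and with negative sign.
W+ = 5 + 5 + 3 + 7 + 1 = 21
W- = 5 + 2 = 7
(Check: W+ + W- = 28 should equal n(n+1)/2 = 28.)
Step 4: Test statistic W = min(W+, W-) = 7.
Step 5: Ties in |d|, so use the tie-corrected normal approximation.
        E[W] = n(n+1)/4 = 7*8/4 = 14.
        Tie groups: |d|=6 (t=3); sum(t^3 - t) = 24.
        Var[W] = n(n+1)(2n+1)/24 - sum(t^3-t)/48 = 840/24 - 24/48 = 34.5.
        z = (W - E[W]) / sqrt(Var[W]) = (7 - 14) / 5.8737 = -1.1918.
        Two-sided p = 2*Phi(z) = 0.233356.
Step 6: alpha = 0.05. fail to reject H0.

W+ = 21, W- = 7, W = min = 7, p = 0.233356, fail to reject H0.


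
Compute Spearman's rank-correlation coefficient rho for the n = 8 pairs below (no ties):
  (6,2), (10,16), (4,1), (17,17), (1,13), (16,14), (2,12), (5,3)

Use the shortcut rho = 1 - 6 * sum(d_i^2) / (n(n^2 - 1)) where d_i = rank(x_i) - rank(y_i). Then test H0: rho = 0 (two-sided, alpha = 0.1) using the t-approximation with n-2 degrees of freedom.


Step 1: Rank x and y separately (midranks; no ties here).
rank(x): 6->5, 10->6, 4->3, 17->8, 1->1, 16->7, 2->2, 5->4
rank(y): 2->2, 16->7, 1->1, 17->8, 13->5, 14->6, 12->4, 3->3
Step 2: d_i = R_x(i) - R_y(i); compute d_i^2.
  (5-2)^2=9, (6-7)^2=1, (3-1)^2=4, (8-8)^2=0, (1-5)^2=16, (7-6)^2=1, (2-4)^2=4, (4-3)^2=1
sum(d^2) = 36.
Step 3: rho = 1 - 6*36 / (8*(8^2 - 1)) = 1 - 216/504 = 0.571429.
Step 4: Under H0, t = rho * sqrt((n-2)/(1-rho^2)) = 1.7056 ~ t(6).
Step 5: Two-sided p-value from the t-distribution with 6 df = 0.138960.
Step 6: alpha = 0.1. fail to reject H0.

rho = 0.5714, p = 0.138960, fail to reject H0 at alpha = 0.1.


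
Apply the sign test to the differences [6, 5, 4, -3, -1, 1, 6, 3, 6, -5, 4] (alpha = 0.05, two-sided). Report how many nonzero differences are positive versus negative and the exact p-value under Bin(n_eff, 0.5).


Step 1: Discard zero differences. Original n = 11; n_eff = number of nonzero differences = 11.
Nonzero differences (with sign): +6, +5, +4, -3, -1, +1, +6, +3, +6, -5, +4
Step 2: Count signs: positive = 8, negative = 3.
Step 3: Under H0: P(positive) = 0.5, so the number of positives S ~ Bin(11, 0.5).
Step 4: Two-sided exact p-value = sum of Bin(11,0.5) probabilities at or below the observed probability = 0.226562.
Step 5: alpha = 0.05. fail to reject H0.

n_eff = 11, pos = 8, neg = 3, p = 0.226562, fail to reject H0.


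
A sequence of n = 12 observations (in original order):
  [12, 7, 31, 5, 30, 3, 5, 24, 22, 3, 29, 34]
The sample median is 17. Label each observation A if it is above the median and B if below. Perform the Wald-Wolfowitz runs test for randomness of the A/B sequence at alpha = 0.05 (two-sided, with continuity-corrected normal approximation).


Step 1: Compute median = 17; label A = above, B = below.
Labels in order: BBABABBAABAA  (n_A = 6, n_B = 6)
Step 2: Count runs R = 8.
Step 3: Under H0 (random ordering), E[R] = 2*n_A*n_B/(n_A+n_B) + 1 = 2*6*6/12 + 1 = 7.0000.
        Var[R] = 2*n_A*n_B*(2*n_A*n_B - n_A - n_B) / ((n_A+n_B)^2 * (n_A+n_B-1)) = 4320/1584 = 2.7273.
        SD[R] = 1.6514.
Step 4: Continuity-corrected z = (R - 0.5 - E[R]) / SD[R] = (8 - 0.5 - 7.0000) / 1.6514 = 0.3028.
Step 5: Two-sided p-value via normal approximation = 2*(1 - Phi(|z|)) = 0.762069.
Step 6: alpha = 0.05. fail to reject H0.

R = 8, z = 0.3028, p = 0.762069, fail to reject H0.


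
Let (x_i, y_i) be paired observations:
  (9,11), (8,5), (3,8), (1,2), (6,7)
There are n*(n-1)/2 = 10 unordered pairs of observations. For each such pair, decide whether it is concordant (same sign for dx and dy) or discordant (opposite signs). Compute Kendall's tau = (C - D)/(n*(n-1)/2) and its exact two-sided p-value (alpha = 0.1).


Step 1: Enumerate the 10 unordered pairs (i,j) with i<j and classify each by sign(x_j-x_i) * sign(y_j-y_i).
  (1,2):dx=-1,dy=-6->C; (1,3):dx=-6,dy=-3->C; (1,4):dx=-8,dy=-9->C; (1,5):dx=-3,dy=-4->C
  (2,3):dx=-5,dy=+3->D; (2,4):dx=-7,dy=-3->C; (2,5):dx=-2,dy=+2->D; (3,4):dx=-2,dy=-6->C
  (3,5):dx=+3,dy=-1->D; (4,5):dx=+5,dy=+5->C
Step 2: C = 7, D = 3, total pairs = 10.
Step 3: tau = (C - D)/(n(n-1)/2) = (7 - 3)/10 = 0.400000.
Step 4: Exact two-sided p-value (enumerate n! = 120 permutations of y under H0): p = 0.483333.
Step 5: alpha = 0.1. fail to reject H0.

tau_b = 0.4000 (C=7, D=3), p = 0.483333, fail to reject H0.


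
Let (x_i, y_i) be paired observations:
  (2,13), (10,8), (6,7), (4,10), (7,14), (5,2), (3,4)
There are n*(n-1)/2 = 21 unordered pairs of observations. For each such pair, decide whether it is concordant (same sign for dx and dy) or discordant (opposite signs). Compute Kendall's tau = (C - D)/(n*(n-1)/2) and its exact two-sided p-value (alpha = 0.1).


Step 1: Enumerate the 21 unordered pairs (i,j) with i<j and classify each by sign(x_j-x_i) * sign(y_j-y_i).
  (1,2):dx=+8,dy=-5->D; (1,3):dx=+4,dy=-6->D; (1,4):dx=+2,dy=-3->D; (1,5):dx=+5,dy=+1->C
  (1,6):dx=+3,dy=-11->D; (1,7):dx=+1,dy=-9->D; (2,3):dx=-4,dy=-1->C; (2,4):dx=-6,dy=+2->D
  (2,5):dx=-3,dy=+6->D; (2,6):dx=-5,dy=-6->C; (2,7):dx=-7,dy=-4->C; (3,4):dx=-2,dy=+3->D
  (3,5):dx=+1,dy=+7->C; (3,6):dx=-1,dy=-5->C; (3,7):dx=-3,dy=-3->C; (4,5):dx=+3,dy=+4->C
  (4,6):dx=+1,dy=-8->D; (4,7):dx=-1,dy=-6->C; (5,6):dx=-2,dy=-12->C; (5,7):dx=-4,dy=-10->C
  (6,7):dx=-2,dy=+2->D
Step 2: C = 11, D = 10, total pairs = 21.
Step 3: tau = (C - D)/(n(n-1)/2) = (11 - 10)/21 = 0.047619.
Step 4: Exact two-sided p-value (enumerate n! = 5040 permutations of y under H0): p = 1.000000.
Step 5: alpha = 0.1. fail to reject H0.

tau_b = 0.0476 (C=11, D=10), p = 1.000000, fail to reject H0.


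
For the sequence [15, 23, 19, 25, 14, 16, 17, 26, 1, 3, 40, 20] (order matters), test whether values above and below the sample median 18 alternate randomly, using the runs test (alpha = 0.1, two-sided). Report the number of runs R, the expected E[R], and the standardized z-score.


Step 1: Compute median = 18; label A = above, B = below.
Labels in order: BAAABBBABBAA  (n_A = 6, n_B = 6)
Step 2: Count runs R = 6.
Step 3: Under H0 (random ordering), E[R] = 2*n_A*n_B/(n_A+n_B) + 1 = 2*6*6/12 + 1 = 7.0000.
        Var[R] = 2*n_A*n_B*(2*n_A*n_B - n_A - n_B) / ((n_A+n_B)^2 * (n_A+n_B-1)) = 4320/1584 = 2.7273.
        SD[R] = 1.6514.
Step 4: Continuity-corrected z = (R + 0.5 - E[R]) / SD[R] = (6 + 0.5 - 7.0000) / 1.6514 = -0.3028.
Step 5: Two-sided p-value via normal approximation = 2*(1 - Phi(|z|)) = 0.762069.
Step 6: alpha = 0.1. fail to reject H0.

R = 6, z = -0.3028, p = 0.762069, fail to reject H0.


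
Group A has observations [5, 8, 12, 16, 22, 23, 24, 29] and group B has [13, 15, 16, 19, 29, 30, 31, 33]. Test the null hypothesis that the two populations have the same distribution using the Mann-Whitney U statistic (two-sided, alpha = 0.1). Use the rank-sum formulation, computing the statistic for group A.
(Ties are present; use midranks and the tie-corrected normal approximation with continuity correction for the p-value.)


Step 1: Combine and sort all 16 observations; assign midranks.
sorted (value, group): (5,X), (8,X), (12,X), (13,Y), (15,Y), (16,X), (16,Y), (19,Y), (22,X), (23,X), (24,X), (29,X), (29,Y), (30,Y), (31,Y), (33,Y)
ranks: 5->1, 8->2, 12->3, 13->4, 15->5, 16->6.5, 16->6.5, 19->8, 22->9, 23->10, 24->11, 29->12.5, 29->12.5, 30->14, 31->15, 33->16
Step 2: Rank sum for X: R1 = 1 + 2 + 3 + 6.5 + 9 + 10 + 11 + 12.5 = 55.
Step 3: U_X = R1 - n1(n1+1)/2 = 55 - 8*9/2 = 55 - 36 = 19.
       U_Y = n1*n2 - U_X = 64 - 19 = 45.
Step 4: Ties are present, so use the tie-corrected normal approximation (with continuity correction) for the p-value.
Step 5: p-value = 0.188612; compare to alpha = 0.1. fail to reject H0.

U_X = 19, p = 0.188612, fail to reject H0 at alpha = 0.1.


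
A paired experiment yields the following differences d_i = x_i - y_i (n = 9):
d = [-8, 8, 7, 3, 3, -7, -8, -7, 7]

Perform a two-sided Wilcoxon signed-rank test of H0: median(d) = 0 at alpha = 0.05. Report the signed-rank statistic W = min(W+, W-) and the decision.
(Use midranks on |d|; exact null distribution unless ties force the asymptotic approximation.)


Step 1: Drop any zero differences (none here) and take |d_i|.
|d| = [8, 8, 7, 3, 3, 7, 8, 7, 7]
Step 2: Midrank |d_i| (ties get averaged ranks).
ranks: |8|->8, |8|->8, |7|->4.5, |3|->1.5, |3|->1.5, |7|->4.5, |8|->8, |7|->4.5, |7|->4.5
Step 3: Attach original signs; sum ranks with positive sign and with negative sign.
W+ = 8 + 4.5 + 1.5 + 1.5 + 4.5 = 20
W- = 8 + 4.5 + 8 + 4.5 = 25
(Check: W+ + W- = 45 should equal n(n+1)/2 = 45.)
Step 4: Test statistic W = min(W+, W-) = 20.
Step 5: Ties in |d|, so use the tie-corrected normal approximation.
        E[W] = n(n+1)/4 = 9*10/4 = 22.5.
        Tie groups: |d|=3 (t=2), |d|=7 (t=4), |d|=8 (t=3); sum(t^3 - t) = 90.
        Var[W] = n(n+1)(2n+1)/24 - sum(t^3-t)/48 = 1710/24 - 90/48 = 69.375.
        z = (W - E[W]) / sqrt(Var[W]) = (20 - 22.5) / 8.3292 = -0.3002.
        Two-sided p = 2*Phi(z) = 0.764063.
Step 6: alpha = 0.05. fail to reject H0.

W+ = 20, W- = 25, W = min = 20, p = 0.764063, fail to reject H0.


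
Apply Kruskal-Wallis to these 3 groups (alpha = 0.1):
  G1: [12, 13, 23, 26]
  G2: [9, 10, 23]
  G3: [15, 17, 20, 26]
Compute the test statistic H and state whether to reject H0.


Step 1: Combine all N = 11 observations and assign midranks.
sorted (value, group, rank): (9,G2,1), (10,G2,2), (12,G1,3), (13,G1,4), (15,G3,5), (17,G3,6), (20,G3,7), (23,G1,8.5), (23,G2,8.5), (26,G1,10.5), (26,G3,10.5)
Step 2: Sum ranks within each group.
R_1 = 26 (n_1 = 4)
R_2 = 11.5 (n_2 = 3)
R_3 = 28.5 (n_3 = 4)
Step 3: H = 12/(N(N+1)) * sum(R_i^2/n_i) - 3(N+1)
     = 12/(11*12) * (26^2/4 + 11.5^2/3 + 28.5^2/4) - 3*12
     = 0.090909 * 416.146 - 36
     = 1.831439.
Step 4: Ties present; correction factor C = 1 - 12/(11^3 - 11) = 0.990909. Corrected H = 1.831439 / 0.990909 = 1.848242.
Step 5: Under H0, H ~ chi^2(2); p-value = 0.396880.
Step 6: alpha = 0.1. fail to reject H0.

H = 1.8482, df = 2, p = 0.396880, fail to reject H0.


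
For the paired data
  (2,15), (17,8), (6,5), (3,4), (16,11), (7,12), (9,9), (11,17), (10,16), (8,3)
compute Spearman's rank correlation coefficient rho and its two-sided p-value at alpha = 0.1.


Step 1: Rank x and y separately (midranks; no ties here).
rank(x): 2->1, 17->10, 6->3, 3->2, 16->9, 7->4, 9->6, 11->8, 10->7, 8->5
rank(y): 15->8, 8->4, 5->3, 4->2, 11->6, 12->7, 9->5, 17->10, 16->9, 3->1
Step 2: d_i = R_x(i) - R_y(i); compute d_i^2.
  (1-8)^2=49, (10-4)^2=36, (3-3)^2=0, (2-2)^2=0, (9-6)^2=9, (4-7)^2=9, (6-5)^2=1, (8-10)^2=4, (7-9)^2=4, (5-1)^2=16
sum(d^2) = 128.
Step 3: rho = 1 - 6*128 / (10*(10^2 - 1)) = 1 - 768/990 = 0.224242.
Step 4: Under H0, t = rho * sqrt((n-2)/(1-rho^2)) = 0.6508 ~ t(8).
Step 5: Two-sided p-value from the t-distribution with 8 df = 0.533401.
Step 6: alpha = 0.1. fail to reject H0.

rho = 0.2242, p = 0.533401, fail to reject H0 at alpha = 0.1.


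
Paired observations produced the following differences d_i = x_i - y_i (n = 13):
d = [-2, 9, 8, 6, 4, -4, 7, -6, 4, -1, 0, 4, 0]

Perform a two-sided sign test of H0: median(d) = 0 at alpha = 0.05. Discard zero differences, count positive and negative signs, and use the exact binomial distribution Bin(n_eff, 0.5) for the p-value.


Step 1: Discard zero differences. Original n = 13; n_eff = number of nonzero differences = 11.
Nonzero differences (with sign): -2, +9, +8, +6, +4, -4, +7, -6, +4, -1, +4
Step 2: Count signs: positive = 7, negative = 4.
Step 3: Under H0: P(positive) = 0.5, so the number of positives S ~ Bin(11, 0.5).
Step 4: Two-sided exact p-value = sum of Bin(11,0.5) probabilities at or below the observed probability = 0.548828.
Step 5: alpha = 0.05. fail to reject H0.

n_eff = 11, pos = 7, neg = 4, p = 0.548828, fail to reject H0.


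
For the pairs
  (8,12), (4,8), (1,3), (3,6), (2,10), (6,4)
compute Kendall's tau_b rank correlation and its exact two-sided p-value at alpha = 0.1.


Step 1: Enumerate the 15 unordered pairs (i,j) with i<j and classify each by sign(x_j-x_i) * sign(y_j-y_i).
  (1,2):dx=-4,dy=-4->C; (1,3):dx=-7,dy=-9->C; (1,4):dx=-5,dy=-6->C; (1,5):dx=-6,dy=-2->C
  (1,6):dx=-2,dy=-8->C; (2,3):dx=-3,dy=-5->C; (2,4):dx=-1,dy=-2->C; (2,5):dx=-2,dy=+2->D
  (2,6):dx=+2,dy=-4->D; (3,4):dx=+2,dy=+3->C; (3,5):dx=+1,dy=+7->C; (3,6):dx=+5,dy=+1->C
  (4,5):dx=-1,dy=+4->D; (4,6):dx=+3,dy=-2->D; (5,6):dx=+4,dy=-6->D
Step 2: C = 10, D = 5, total pairs = 15.
Step 3: tau = (C - D)/(n(n-1)/2) = (10 - 5)/15 = 0.333333.
Step 4: Exact two-sided p-value (enumerate n! = 720 permutations of y under H0): p = 0.469444.
Step 5: alpha = 0.1. fail to reject H0.

tau_b = 0.3333 (C=10, D=5), p = 0.469444, fail to reject H0.


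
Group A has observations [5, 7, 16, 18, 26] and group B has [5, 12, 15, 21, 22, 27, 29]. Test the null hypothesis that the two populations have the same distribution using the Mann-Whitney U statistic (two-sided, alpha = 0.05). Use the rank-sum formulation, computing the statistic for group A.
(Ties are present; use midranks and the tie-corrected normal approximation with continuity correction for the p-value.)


Step 1: Combine and sort all 12 observations; assign midranks.
sorted (value, group): (5,X), (5,Y), (7,X), (12,Y), (15,Y), (16,X), (18,X), (21,Y), (22,Y), (26,X), (27,Y), (29,Y)
ranks: 5->1.5, 5->1.5, 7->3, 12->4, 15->5, 16->6, 18->7, 21->8, 22->9, 26->10, 27->11, 29->12
Step 2: Rank sum for X: R1 = 1.5 + 3 + 6 + 7 + 10 = 27.5.
Step 3: U_X = R1 - n1(n1+1)/2 = 27.5 - 5*6/2 = 27.5 - 15 = 12.5.
       U_Y = n1*n2 - U_X = 35 - 12.5 = 22.5.
Step 4: Ties are present, so use the tie-corrected normal approximation (with continuity correction) for the p-value.
Step 5: p-value = 0.464120; compare to alpha = 0.05. fail to reject H0.

U_X = 12.5, p = 0.464120, fail to reject H0 at alpha = 0.05.


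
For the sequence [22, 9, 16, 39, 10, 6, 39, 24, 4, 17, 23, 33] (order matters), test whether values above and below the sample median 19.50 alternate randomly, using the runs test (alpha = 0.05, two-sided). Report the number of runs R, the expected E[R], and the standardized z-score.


Step 1: Compute median = 19.50; label A = above, B = below.
Labels in order: ABBABBAABBAA  (n_A = 6, n_B = 6)
Step 2: Count runs R = 7.
Step 3: Under H0 (random ordering), E[R] = 2*n_A*n_B/(n_A+n_B) + 1 = 2*6*6/12 + 1 = 7.0000.
        Var[R] = 2*n_A*n_B*(2*n_A*n_B - n_A - n_B) / ((n_A+n_B)^2 * (n_A+n_B-1)) = 4320/1584 = 2.7273.
        SD[R] = 1.6514.
Step 4: R = E[R], so z = 0 with no continuity correction.
Step 5: Two-sided p-value via normal approximation = 2*(1 - Phi(|z|)) = 1.000000.
Step 6: alpha = 0.05. fail to reject H0.

R = 7, z = 0.0000, p = 1.000000, fail to reject H0.


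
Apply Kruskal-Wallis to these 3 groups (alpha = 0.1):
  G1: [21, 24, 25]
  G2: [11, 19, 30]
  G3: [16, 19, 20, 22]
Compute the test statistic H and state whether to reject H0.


Step 1: Combine all N = 10 observations and assign midranks.
sorted (value, group, rank): (11,G2,1), (16,G3,2), (19,G2,3.5), (19,G3,3.5), (20,G3,5), (21,G1,6), (22,G3,7), (24,G1,8), (25,G1,9), (30,G2,10)
Step 2: Sum ranks within each group.
R_1 = 23 (n_1 = 3)
R_2 = 14.5 (n_2 = 3)
R_3 = 17.5 (n_3 = 4)
Step 3: H = 12/(N(N+1)) * sum(R_i^2/n_i) - 3(N+1)
     = 12/(10*11) * (23^2/3 + 14.5^2/3 + 17.5^2/4) - 3*11
     = 0.109091 * 322.979 - 33
     = 2.234091.
Step 4: Ties present; correction factor C = 1 - 6/(10^3 - 10) = 0.993939. Corrected H = 2.234091 / 0.993939 = 2.247713.
Step 5: Under H0, H ~ chi^2(2); p-value = 0.325024.
Step 6: alpha = 0.1. fail to reject H0.

H = 2.2477, df = 2, p = 0.325024, fail to reject H0.


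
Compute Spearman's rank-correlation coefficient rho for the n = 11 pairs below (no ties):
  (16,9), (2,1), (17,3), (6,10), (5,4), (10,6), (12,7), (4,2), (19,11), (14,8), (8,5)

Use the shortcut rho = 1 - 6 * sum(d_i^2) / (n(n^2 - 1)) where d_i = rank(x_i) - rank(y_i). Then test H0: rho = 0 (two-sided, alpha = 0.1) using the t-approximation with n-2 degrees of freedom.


Step 1: Rank x and y separately (midranks; no ties here).
rank(x): 16->9, 2->1, 17->10, 6->4, 5->3, 10->6, 12->7, 4->2, 19->11, 14->8, 8->5
rank(y): 9->9, 1->1, 3->3, 10->10, 4->4, 6->6, 7->7, 2->2, 11->11, 8->8, 5->5
Step 2: d_i = R_x(i) - R_y(i); compute d_i^2.
  (9-9)^2=0, (1-1)^2=0, (10-3)^2=49, (4-10)^2=36, (3-4)^2=1, (6-6)^2=0, (7-7)^2=0, (2-2)^2=0, (11-11)^2=0, (8-8)^2=0, (5-5)^2=0
sum(d^2) = 86.
Step 3: rho = 1 - 6*86 / (11*(11^2 - 1)) = 1 - 516/1320 = 0.609091.
Step 4: Under H0, t = rho * sqrt((n-2)/(1-rho^2)) = 2.3040 ~ t(9).
Step 5: Two-sided p-value from the t-distribution with 9 df = 0.046696.
Step 6: alpha = 0.1. reject H0.

rho = 0.6091, p = 0.046696, reject H0 at alpha = 0.1.


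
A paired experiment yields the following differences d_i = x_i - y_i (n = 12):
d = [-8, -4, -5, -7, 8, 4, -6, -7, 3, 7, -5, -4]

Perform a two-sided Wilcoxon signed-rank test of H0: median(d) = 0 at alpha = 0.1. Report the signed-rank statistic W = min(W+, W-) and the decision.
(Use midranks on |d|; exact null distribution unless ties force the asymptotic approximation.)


Step 1: Drop any zero differences (none here) and take |d_i|.
|d| = [8, 4, 5, 7, 8, 4, 6, 7, 3, 7, 5, 4]
Step 2: Midrank |d_i| (ties get averaged ranks).
ranks: |8|->11.5, |4|->3, |5|->5.5, |7|->9, |8|->11.5, |4|->3, |6|->7, |7|->9, |3|->1, |7|->9, |5|->5.5, |4|->3
Step 3: Attach original signs; sum ranks with positive sign and with negative sign.
W+ = 11.5 + 3 + 1 + 9 = 24.5
W- = 11.5 + 3 + 5.5 + 9 + 7 + 9 + 5.5 + 3 = 53.5
(Check: W+ + W- = 78 should equal n(n+1)/2 = 78.)
Step 4: Test statistic W = min(W+, W-) = 24.5.
Step 5: Ties in |d|, so use the tie-corrected normal approximation.
        E[W] = n(n+1)/4 = 12*13/4 = 39.
        Tie groups: |d|=4 (t=3), |d|=5 (t=2), |d|=7 (t=3), |d|=8 (t=2); sum(t^3 - t) = 60.
        Var[W] = n(n+1)(2n+1)/24 - sum(t^3-t)/48 = 3900/24 - 60/48 = 161.25.
        z = (W - E[W]) / sqrt(Var[W]) = (24.5 - 39) / 12.6984 = -1.1419.
        Two-sided p = 2*Phi(z) = 0.253506.
Step 6: alpha = 0.1. fail to reject H0.

W+ = 24.5, W- = 53.5, W = min = 24.5, p = 0.253506, fail to reject H0.


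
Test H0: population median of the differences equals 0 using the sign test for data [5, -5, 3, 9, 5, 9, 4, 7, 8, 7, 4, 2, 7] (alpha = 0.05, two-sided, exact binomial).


Step 1: Discard zero differences. Original n = 13; n_eff = number of nonzero differences = 13.
Nonzero differences (with sign): +5, -5, +3, +9, +5, +9, +4, +7, +8, +7, +4, +2, +7
Step 2: Count signs: positive = 12, negative = 1.
Step 3: Under H0: P(positive) = 0.5, so the number of positives S ~ Bin(13, 0.5).
Step 4: Two-sided exact p-value = sum of Bin(13,0.5) probabilities at or below the observed probability = 0.003418.
Step 5: alpha = 0.05. reject H0.

n_eff = 13, pos = 12, neg = 1, p = 0.003418, reject H0.


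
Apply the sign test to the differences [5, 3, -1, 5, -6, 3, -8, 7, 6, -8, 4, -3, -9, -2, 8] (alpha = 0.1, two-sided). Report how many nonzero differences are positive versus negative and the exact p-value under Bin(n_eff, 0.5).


Step 1: Discard zero differences. Original n = 15; n_eff = number of nonzero differences = 15.
Nonzero differences (with sign): +5, +3, -1, +5, -6, +3, -8, +7, +6, -8, +4, -3, -9, -2, +8
Step 2: Count signs: positive = 8, negative = 7.
Step 3: Under H0: P(positive) = 0.5, so the number of positives S ~ Bin(15, 0.5).
Step 4: Two-sided exact p-value = sum of Bin(15,0.5) probabilities at or below the observed probability = 1.000000.
Step 5: alpha = 0.1. fail to reject H0.

n_eff = 15, pos = 8, neg = 7, p = 1.000000, fail to reject H0.


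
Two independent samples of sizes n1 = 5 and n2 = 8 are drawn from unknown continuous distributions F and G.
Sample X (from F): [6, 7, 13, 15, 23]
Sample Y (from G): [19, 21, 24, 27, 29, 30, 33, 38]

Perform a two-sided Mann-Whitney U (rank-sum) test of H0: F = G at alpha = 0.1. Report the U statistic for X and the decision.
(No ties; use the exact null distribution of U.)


Step 1: Combine and sort all 13 observations; assign midranks.
sorted (value, group): (6,X), (7,X), (13,X), (15,X), (19,Y), (21,Y), (23,X), (24,Y), (27,Y), (29,Y), (30,Y), (33,Y), (38,Y)
ranks: 6->1, 7->2, 13->3, 15->4, 19->5, 21->6, 23->7, 24->8, 27->9, 29->10, 30->11, 33->12, 38->13
Step 2: Rank sum for X: R1 = 1 + 2 + 3 + 4 + 7 = 17.
Step 3: U_X = R1 - n1(n1+1)/2 = 17 - 5*6/2 = 17 - 15 = 2.
       U_Y = n1*n2 - U_X = 40 - 2 = 38.
Step 4: No ties, so the exact null distribution of U (based on enumerating the C(13,5) = 1287 equally likely rank assignments) gives the two-sided p-value.
Step 5: p-value = 0.006216; compare to alpha = 0.1. reject H0.

U_X = 2, p = 0.006216, reject H0 at alpha = 0.1.


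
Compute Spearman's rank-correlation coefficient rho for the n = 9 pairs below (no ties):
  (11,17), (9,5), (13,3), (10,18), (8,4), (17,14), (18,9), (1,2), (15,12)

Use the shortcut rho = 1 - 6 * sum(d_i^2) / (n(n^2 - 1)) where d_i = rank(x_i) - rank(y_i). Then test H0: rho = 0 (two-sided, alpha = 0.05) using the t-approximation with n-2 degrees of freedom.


Step 1: Rank x and y separately (midranks; no ties here).
rank(x): 11->5, 9->3, 13->6, 10->4, 8->2, 17->8, 18->9, 1->1, 15->7
rank(y): 17->8, 5->4, 3->2, 18->9, 4->3, 14->7, 9->5, 2->1, 12->6
Step 2: d_i = R_x(i) - R_y(i); compute d_i^2.
  (5-8)^2=9, (3-4)^2=1, (6-2)^2=16, (4-9)^2=25, (2-3)^2=1, (8-7)^2=1, (9-5)^2=16, (1-1)^2=0, (7-6)^2=1
sum(d^2) = 70.
Step 3: rho = 1 - 6*70 / (9*(9^2 - 1)) = 1 - 420/720 = 0.416667.
Step 4: Under H0, t = rho * sqrt((n-2)/(1-rho^2)) = 1.2127 ~ t(7).
Step 5: Two-sided p-value from the t-distribution with 7 df = 0.264586.
Step 6: alpha = 0.05. fail to reject H0.

rho = 0.4167, p = 0.264586, fail to reject H0 at alpha = 0.05.


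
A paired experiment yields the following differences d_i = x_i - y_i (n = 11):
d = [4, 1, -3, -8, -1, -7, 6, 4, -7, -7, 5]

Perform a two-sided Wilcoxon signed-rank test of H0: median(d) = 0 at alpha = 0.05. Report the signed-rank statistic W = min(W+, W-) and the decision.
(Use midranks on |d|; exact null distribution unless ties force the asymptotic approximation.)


Step 1: Drop any zero differences (none here) and take |d_i|.
|d| = [4, 1, 3, 8, 1, 7, 6, 4, 7, 7, 5]
Step 2: Midrank |d_i| (ties get averaged ranks).
ranks: |4|->4.5, |1|->1.5, |3|->3, |8|->11, |1|->1.5, |7|->9, |6|->7, |4|->4.5, |7|->9, |7|->9, |5|->6
Step 3: Attach original signs; sum ranks with positive sign and with negative sign.
W+ = 4.5 + 1.5 + 7 + 4.5 + 6 = 23.5
W- = 3 + 11 + 1.5 + 9 + 9 + 9 = 42.5
(Check: W+ + W- = 66 should equal n(n+1)/2 = 66.)
Step 4: Test statistic W = min(W+, W-) = 23.5.
Step 5: Ties in |d|, so use the tie-corrected normal approximation.
        E[W] = n(n+1)/4 = 11*12/4 = 33.
        Tie groups: |d|=1 (t=2), |d|=4 (t=2), |d|=7 (t=3); sum(t^3 - t) = 36.
        Var[W] = n(n+1)(2n+1)/24 - sum(t^3-t)/48 = 3036/24 - 36/48 = 125.75.
        z = (W - E[W]) / sqrt(Var[W]) = (23.5 - 33) / 11.2138 = -0.8472.
        Two-sided p = 2*Phi(z) = 0.396901.
Step 6: alpha = 0.05. fail to reject H0.

W+ = 23.5, W- = 42.5, W = min = 23.5, p = 0.396901, fail to reject H0.


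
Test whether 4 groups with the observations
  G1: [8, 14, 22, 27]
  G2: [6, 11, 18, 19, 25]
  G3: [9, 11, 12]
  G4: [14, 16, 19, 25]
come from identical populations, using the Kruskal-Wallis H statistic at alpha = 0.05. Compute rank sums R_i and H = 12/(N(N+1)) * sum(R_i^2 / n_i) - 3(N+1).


Step 1: Combine all N = 16 observations and assign midranks.
sorted (value, group, rank): (6,G2,1), (8,G1,2), (9,G3,3), (11,G2,4.5), (11,G3,4.5), (12,G3,6), (14,G1,7.5), (14,G4,7.5), (16,G4,9), (18,G2,10), (19,G2,11.5), (19,G4,11.5), (22,G1,13), (25,G2,14.5), (25,G4,14.5), (27,G1,16)
Step 2: Sum ranks within each group.
R_1 = 38.5 (n_1 = 4)
R_2 = 41.5 (n_2 = 5)
R_3 = 13.5 (n_3 = 3)
R_4 = 42.5 (n_4 = 4)
Step 3: H = 12/(N(N+1)) * sum(R_i^2/n_i) - 3(N+1)
     = 12/(16*17) * (38.5^2/4 + 41.5^2/5 + 13.5^2/3 + 42.5^2/4) - 3*17
     = 0.044118 * 1227.33 - 51
     = 3.146691.
Step 4: Ties present; correction factor C = 1 - 24/(16^3 - 16) = 0.994118. Corrected H = 3.146691 / 0.994118 = 3.165311.
Step 5: Under H0, H ~ chi^2(3); p-value = 0.366833.
Step 6: alpha = 0.05. fail to reject H0.

H = 3.1653, df = 3, p = 0.366833, fail to reject H0.


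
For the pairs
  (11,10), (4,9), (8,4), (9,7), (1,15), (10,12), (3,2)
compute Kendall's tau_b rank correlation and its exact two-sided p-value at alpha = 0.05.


Step 1: Enumerate the 21 unordered pairs (i,j) with i<j and classify each by sign(x_j-x_i) * sign(y_j-y_i).
  (1,2):dx=-7,dy=-1->C; (1,3):dx=-3,dy=-6->C; (1,4):dx=-2,dy=-3->C; (1,5):dx=-10,dy=+5->D
  (1,6):dx=-1,dy=+2->D; (1,7):dx=-8,dy=-8->C; (2,3):dx=+4,dy=-5->D; (2,4):dx=+5,dy=-2->D
  (2,5):dx=-3,dy=+6->D; (2,6):dx=+6,dy=+3->C; (2,7):dx=-1,dy=-7->C; (3,4):dx=+1,dy=+3->C
  (3,5):dx=-7,dy=+11->D; (3,6):dx=+2,dy=+8->C; (3,7):dx=-5,dy=-2->C; (4,5):dx=-8,dy=+8->D
  (4,6):dx=+1,dy=+5->C; (4,7):dx=-6,dy=-5->C; (5,6):dx=+9,dy=-3->D; (5,7):dx=+2,dy=-13->D
  (6,7):dx=-7,dy=-10->C
Step 2: C = 12, D = 9, total pairs = 21.
Step 3: tau = (C - D)/(n(n-1)/2) = (12 - 9)/21 = 0.142857.
Step 4: Exact two-sided p-value (enumerate n! = 5040 permutations of y under H0): p = 0.772619.
Step 5: alpha = 0.05. fail to reject H0.

tau_b = 0.1429 (C=12, D=9), p = 0.772619, fail to reject H0.
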